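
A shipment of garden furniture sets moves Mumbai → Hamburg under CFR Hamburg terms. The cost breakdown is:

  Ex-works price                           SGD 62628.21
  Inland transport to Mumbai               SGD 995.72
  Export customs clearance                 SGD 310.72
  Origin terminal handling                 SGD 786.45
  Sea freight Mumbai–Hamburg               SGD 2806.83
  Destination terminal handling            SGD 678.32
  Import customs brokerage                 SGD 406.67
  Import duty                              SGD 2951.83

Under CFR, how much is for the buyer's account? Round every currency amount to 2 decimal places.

Buyer's account: SGD 4036.82

CFR: the seller pays costs through ocean freight to the destination port, but not insurance.
Seller's account: goods 62628.21 + inland to port 995.72 + export clearance 310.72 + origin terminal 786.45 + freight 2806.83 = 67527.93
Buyer's account: destination terminal 678.32 + brokerage 406.67 + duty 2951.83 = 4036.82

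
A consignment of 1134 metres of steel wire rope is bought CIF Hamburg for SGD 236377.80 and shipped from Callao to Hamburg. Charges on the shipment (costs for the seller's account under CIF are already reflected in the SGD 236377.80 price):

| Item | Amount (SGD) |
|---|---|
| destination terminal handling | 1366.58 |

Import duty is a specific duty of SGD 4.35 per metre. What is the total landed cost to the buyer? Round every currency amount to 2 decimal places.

CIF: the seller pays costs through ocean freight and marine insurance to the destination port.
The CIF price already equals the CIF value: 236377.80
Import duty = 1134 × 4.35 = 4932.90
Buyer bears: destination terminal 1366.58 + duty 4932.90 = 6299.48
Landed cost = invoice 236377.80 + 6299.48 = 242677.28

Total landed cost: SGD 242677.28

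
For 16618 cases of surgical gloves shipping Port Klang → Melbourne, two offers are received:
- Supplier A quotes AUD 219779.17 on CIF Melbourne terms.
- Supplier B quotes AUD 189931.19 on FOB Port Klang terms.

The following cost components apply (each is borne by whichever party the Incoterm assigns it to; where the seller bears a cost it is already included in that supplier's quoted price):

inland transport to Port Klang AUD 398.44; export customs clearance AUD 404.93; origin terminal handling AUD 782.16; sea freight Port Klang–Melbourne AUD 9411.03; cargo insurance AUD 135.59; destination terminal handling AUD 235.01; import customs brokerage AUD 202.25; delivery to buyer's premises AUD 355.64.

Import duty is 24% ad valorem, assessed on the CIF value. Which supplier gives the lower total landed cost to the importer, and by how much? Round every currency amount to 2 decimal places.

Supplier A (CIF):
The CIF price already equals the CIF value: 219779.17
Import duty = 219779.17 × 24% = 52747.00
Buyer bears (A): 235.01 + 202.25 + 355.64 = 792.90
Landed cost (A) = invoice 219779.17 + 792.90 + duty 52747.00 = 273319.07
Supplier B (FOB):
CIF value = FOB price + freight + insurance = 189931.19 + 9411.03 + 135.59 = 199477.81
Import duty = 199477.81 × 24% = 47874.67
Buyer bears (B): 9411.03 + 135.59 + 235.01 + 202.25 + 355.64 = 10339.52
Landed cost (B) = invoice 189931.19 + 10339.52 + duty 47874.67 = 248145.38
Difference = |273319.07 − 248145.38| = 25173.69

Supplier B is cheaper by AUD 25173.69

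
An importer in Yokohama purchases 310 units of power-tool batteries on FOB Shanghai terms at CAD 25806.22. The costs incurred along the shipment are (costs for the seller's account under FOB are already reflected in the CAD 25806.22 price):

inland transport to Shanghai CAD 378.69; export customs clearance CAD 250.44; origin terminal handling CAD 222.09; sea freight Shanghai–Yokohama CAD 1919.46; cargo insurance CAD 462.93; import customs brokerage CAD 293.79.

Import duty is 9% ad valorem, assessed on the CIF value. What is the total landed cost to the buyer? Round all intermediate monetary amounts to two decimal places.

Total landed cost: CAD 31019.37

FOB: the seller bears costs until goods are on board at the origin port; the buyer bears freight, insurance and all costs thereafter.
Already in the invoice (seller's account under FOB): inland to port, export clearance, origin terminal — exclude.
CIF value = FOB price + freight + insurance = 25806.22 + 1919.46 + 462.93 = 28188.61
Import duty = 28188.61 × 9% = 2536.97
Buyer bears: freight 1919.46 + insurance 462.93 + brokerage 293.79 + duty 2536.97 = 5213.15
Landed cost = invoice 25806.22 + 5213.15 = 31019.37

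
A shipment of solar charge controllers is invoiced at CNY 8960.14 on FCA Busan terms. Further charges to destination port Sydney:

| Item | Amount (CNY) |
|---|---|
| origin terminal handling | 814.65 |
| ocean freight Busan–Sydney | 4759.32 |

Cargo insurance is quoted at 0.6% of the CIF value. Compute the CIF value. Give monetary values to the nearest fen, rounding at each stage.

CIF value: CNY 14621.84

Let C be the CIF value. C = FCA price + pre-shipment costs + freight + 0.6% × C
C − 0.6% × C = 8960.14 + 814.65 + 4759.32
0.994 × C = 14534.11
C = 14534.11 / 0.994 = 14621.84
Insurance premium = 0.6% × 14621.84 = 87.73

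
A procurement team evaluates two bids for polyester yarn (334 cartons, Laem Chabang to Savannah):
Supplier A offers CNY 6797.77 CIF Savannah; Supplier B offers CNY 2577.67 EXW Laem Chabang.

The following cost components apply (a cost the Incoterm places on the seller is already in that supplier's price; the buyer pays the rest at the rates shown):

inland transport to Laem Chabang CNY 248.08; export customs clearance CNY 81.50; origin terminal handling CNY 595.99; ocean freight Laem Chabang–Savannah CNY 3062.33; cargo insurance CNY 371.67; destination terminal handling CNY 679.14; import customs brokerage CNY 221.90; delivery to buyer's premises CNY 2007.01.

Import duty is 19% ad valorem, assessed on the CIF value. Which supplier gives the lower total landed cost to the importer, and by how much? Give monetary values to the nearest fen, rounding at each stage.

Supplier A is cheaper by CNY 165.97

Supplier A (CIF):
The CIF price already equals the CIF value: 6797.77
Import duty = 6797.77 × 19% = 1291.58
Buyer bears (A): 679.14 + 221.90 + 2007.01 = 2908.05
Landed cost (A) = invoice 6797.77 + 2908.05 + duty 1291.58 = 10997.40
Supplier B (EXW):
CIF value = EXW price + inland to port + export clearance + origin terminal + freight + insurance = 2577.67 + 248.08 + 81.50 + 595.99 + 3062.33 + 371.67 = 6937.24
Import duty = 6937.24 × 19% = 1318.08
Buyer bears (B): 248.08 + 81.50 + 595.99 + 3062.33 + 371.67 + 679.14 + 221.90 + 2007.01 = 7267.62
Landed cost (B) = invoice 2577.67 + 7267.62 + duty 1318.08 = 11163.37
Difference = |10997.40 − 11163.37| = 165.97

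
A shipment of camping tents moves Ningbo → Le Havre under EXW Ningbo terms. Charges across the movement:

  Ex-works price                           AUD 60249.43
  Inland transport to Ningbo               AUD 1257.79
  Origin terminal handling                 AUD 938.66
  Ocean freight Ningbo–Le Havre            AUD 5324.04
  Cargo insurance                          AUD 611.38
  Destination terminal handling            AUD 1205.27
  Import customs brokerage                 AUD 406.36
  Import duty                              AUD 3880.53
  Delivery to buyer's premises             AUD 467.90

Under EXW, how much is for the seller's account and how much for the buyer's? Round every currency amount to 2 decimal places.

Seller: AUD 60249.43; buyer: AUD 14091.93

EXW: the seller makes goods available at their premises; the buyer bears all onward costs.
Seller's account: goods 60249.43 = 60249.43
Buyer's account: inland to port 1257.79 + origin terminal 938.66 + freight 5324.04 + insurance 611.38 + destination terminal 1205.27 + brokerage 406.36 + duty 3880.53 + delivery 467.90 = 14091.93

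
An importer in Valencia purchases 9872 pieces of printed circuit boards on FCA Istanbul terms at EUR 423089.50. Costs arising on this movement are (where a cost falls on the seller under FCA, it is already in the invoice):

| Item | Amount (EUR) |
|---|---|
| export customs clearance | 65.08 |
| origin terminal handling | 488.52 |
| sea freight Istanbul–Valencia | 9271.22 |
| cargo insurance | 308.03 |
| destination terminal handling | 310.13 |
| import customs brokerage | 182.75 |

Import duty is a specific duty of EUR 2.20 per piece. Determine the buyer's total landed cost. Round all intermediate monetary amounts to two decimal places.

Total landed cost: EUR 455368.55

FCA: the seller delivers export-cleared goods to the carrier; the buyer bears costs from that point.
Already in the invoice (seller's account under FCA): export clearance — exclude.
CIF value = FCA price + origin terminal + freight + insurance = 423089.50 + 488.52 + 9271.22 + 308.03 = 433157.27
Import duty = 9872 × 2.20 = 21718.40
Buyer bears: origin terminal 488.52 + freight 9271.22 + insurance 308.03 + destination terminal 310.13 + brokerage 182.75 + duty 21718.40 = 32279.05
Landed cost = invoice 423089.50 + 32279.05 = 455368.55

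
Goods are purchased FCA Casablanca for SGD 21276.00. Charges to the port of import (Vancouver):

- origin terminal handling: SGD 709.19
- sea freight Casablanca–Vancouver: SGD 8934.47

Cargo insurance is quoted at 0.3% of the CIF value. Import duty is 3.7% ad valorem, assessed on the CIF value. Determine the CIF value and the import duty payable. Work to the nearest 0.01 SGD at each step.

CIF value: SGD 31012.70; import duty: SGD 1147.47

Let C be the CIF value. C = FCA price + pre-shipment costs + freight + 0.3% × C
C − 0.3% × C = 21276.00 + 709.19 + 8934.47
0.997 × C = 30919.66
C = 30919.66 / 0.997 = 31012.70
Insurance premium = 0.3% × 31012.70 = 93.04
Import duty = 31012.70 × 3.7% = 1147.47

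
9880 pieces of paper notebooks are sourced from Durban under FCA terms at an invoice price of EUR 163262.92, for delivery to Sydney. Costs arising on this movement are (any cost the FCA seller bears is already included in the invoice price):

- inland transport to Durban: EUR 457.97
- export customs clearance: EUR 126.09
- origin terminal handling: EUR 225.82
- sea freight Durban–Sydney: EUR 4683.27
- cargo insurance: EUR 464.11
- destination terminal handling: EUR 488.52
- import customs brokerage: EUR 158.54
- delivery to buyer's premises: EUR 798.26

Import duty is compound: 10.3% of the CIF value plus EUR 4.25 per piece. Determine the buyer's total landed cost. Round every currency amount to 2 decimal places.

Total landed cost: EUR 229440.96

FCA: the seller delivers export-cleared goods to the carrier; the buyer bears costs from that point.
Already in the invoice (seller's account under FCA): inland to port, export clearance — exclude.
CIF value = FCA price + origin terminal + freight + insurance = 163262.92 + 225.82 + 4683.27 + 464.11 = 168636.12
Ad valorem component: 168636.12 × 10.3% = 17369.52
Specific component: 9880 × 4.25 = 41990.00
Import duty = 17369.52 + 41990.00 = 59359.52
Buyer bears: origin terminal 225.82 + freight 4683.27 + insurance 464.11 + destination terminal 488.52 + brokerage 158.54 + delivery 798.26 + duty 59359.52 = 66178.04
Landed cost = invoice 163262.92 + 66178.04 = 229440.96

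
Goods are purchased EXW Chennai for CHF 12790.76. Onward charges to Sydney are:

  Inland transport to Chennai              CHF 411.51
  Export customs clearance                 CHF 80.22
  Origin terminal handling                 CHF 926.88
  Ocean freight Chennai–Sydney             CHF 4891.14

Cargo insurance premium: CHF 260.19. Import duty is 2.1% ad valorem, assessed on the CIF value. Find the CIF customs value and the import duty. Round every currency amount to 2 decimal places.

CIF value: CHF 19360.70; import duty: CHF 406.57

CIF = EXW price + pre-shipment costs + freight + insurance
CIF = 12790.76 + 411.51 + 80.22 + 926.88 + 4891.14 + 260.19 = 19360.70
Import duty = 19360.70 × 2.1% = 406.57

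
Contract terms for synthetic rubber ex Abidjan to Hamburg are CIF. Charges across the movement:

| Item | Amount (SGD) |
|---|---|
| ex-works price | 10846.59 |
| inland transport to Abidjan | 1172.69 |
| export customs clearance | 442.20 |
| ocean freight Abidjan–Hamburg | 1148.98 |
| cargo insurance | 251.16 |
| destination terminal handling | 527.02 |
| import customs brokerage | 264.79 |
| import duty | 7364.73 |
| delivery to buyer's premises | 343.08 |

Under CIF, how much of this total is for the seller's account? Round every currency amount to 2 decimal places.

CIF: the seller pays costs through ocean freight and marine insurance to the destination port.
Seller's account: goods 10846.59 + inland to port 1172.69 + export clearance 442.20 + freight 1148.98 + insurance 251.16 = 13861.62
Buyer's account: destination terminal 527.02 + brokerage 264.79 + duty 7364.73 + delivery 343.08 = 8499.62

Seller's account: SGD 13861.62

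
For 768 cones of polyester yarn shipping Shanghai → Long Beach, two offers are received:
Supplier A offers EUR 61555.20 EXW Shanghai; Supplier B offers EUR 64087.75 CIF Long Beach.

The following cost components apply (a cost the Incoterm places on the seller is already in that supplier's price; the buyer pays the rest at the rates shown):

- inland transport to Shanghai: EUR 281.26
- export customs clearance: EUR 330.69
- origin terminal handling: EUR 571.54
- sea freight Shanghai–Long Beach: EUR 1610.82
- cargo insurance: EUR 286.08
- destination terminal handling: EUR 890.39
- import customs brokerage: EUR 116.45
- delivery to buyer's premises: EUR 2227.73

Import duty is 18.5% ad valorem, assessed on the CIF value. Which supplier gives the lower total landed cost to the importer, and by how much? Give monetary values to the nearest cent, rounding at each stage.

Supplier B is cheaper by EUR 649.19

Supplier A (EXW):
CIF value = EXW price + inland to port + export clearance + origin terminal + freight + insurance = 61555.20 + 281.26 + 330.69 + 571.54 + 1610.82 + 286.08 = 64635.59
Import duty = 64635.59 × 18.5% = 11957.58
Buyer bears (A): 281.26 + 330.69 + 571.54 + 1610.82 + 286.08 + 890.39 + 116.45 + 2227.73 = 6314.96
Landed cost (A) = invoice 61555.20 + 6314.96 + duty 11957.58 = 79827.74
Supplier B (CIF):
The CIF price already equals the CIF value: 64087.75
Import duty = 64087.75 × 18.5% = 11856.23
Buyer bears (B): 890.39 + 116.45 + 2227.73 = 3234.57
Landed cost (B) = invoice 64087.75 + 3234.57 + duty 11856.23 = 79178.55
Difference = |79827.74 − 79178.55| = 649.19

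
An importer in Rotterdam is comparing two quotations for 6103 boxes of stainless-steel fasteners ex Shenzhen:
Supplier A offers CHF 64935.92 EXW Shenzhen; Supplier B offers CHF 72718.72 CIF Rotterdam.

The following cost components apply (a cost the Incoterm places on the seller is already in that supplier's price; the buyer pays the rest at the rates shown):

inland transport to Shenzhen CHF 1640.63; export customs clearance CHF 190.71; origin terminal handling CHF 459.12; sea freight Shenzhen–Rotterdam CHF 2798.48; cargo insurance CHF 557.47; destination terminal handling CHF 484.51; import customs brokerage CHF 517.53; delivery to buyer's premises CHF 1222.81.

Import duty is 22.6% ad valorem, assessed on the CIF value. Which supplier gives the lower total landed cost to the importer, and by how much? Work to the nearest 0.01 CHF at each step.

Supplier A (EXW):
CIF value = EXW price + inland to port + export clearance + origin terminal + freight + insurance = 64935.92 + 1640.63 + 190.71 + 459.12 + 2798.48 + 557.47 = 70582.33
Import duty = 70582.33 × 22.6% = 15951.61
Buyer bears (A): 1640.63 + 190.71 + 459.12 + 2798.48 + 557.47 + 484.51 + 517.53 + 1222.81 = 7871.26
Landed cost (A) = invoice 64935.92 + 7871.26 + duty 15951.61 = 88758.79
Supplier B (CIF):
The CIF price already equals the CIF value: 72718.72
Import duty = 72718.72 × 22.6% = 16434.43
Buyer bears (B): 484.51 + 517.53 + 1222.81 = 2224.85
Landed cost (B) = invoice 72718.72 + 2224.85 + duty 16434.43 = 91378.00
Difference = |88758.79 − 91378.00| = 2619.21

Supplier A is cheaper by CHF 2619.21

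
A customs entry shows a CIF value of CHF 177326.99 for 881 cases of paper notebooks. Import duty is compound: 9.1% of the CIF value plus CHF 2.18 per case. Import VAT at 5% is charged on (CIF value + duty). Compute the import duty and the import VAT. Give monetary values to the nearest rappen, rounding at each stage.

Ad valorem component: 177326.99 × 9.1% = 16136.76
Specific component: 881 × 2.18 = 1920.58
Import duty = 16136.76 + 1920.58 = 18057.34
VAT base = CIF + duty = 177326.99 + 18057.34 = 195384.33
Import VAT = 195384.33 × 5% = 9769.22

Import duty: CHF 18057.34; import VAT: CHF 9769.22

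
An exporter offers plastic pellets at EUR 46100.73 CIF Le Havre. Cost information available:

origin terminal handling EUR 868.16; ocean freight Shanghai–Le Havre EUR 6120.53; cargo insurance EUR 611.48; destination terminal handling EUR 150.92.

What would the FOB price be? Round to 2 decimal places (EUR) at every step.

Not relevant to the conversion: origin terminal — on the seller under both CIF and FOB; already in the CIF price and stays in the FOB price. destination terminal — on the buyer under both terms; not part of either seller's price.
From CIF to FOB, the seller no longer bears: freight, insurance.
FOB price = 46100.73 − 6120.53 − 611.48 = 39368.72

FOB price: EUR 39368.72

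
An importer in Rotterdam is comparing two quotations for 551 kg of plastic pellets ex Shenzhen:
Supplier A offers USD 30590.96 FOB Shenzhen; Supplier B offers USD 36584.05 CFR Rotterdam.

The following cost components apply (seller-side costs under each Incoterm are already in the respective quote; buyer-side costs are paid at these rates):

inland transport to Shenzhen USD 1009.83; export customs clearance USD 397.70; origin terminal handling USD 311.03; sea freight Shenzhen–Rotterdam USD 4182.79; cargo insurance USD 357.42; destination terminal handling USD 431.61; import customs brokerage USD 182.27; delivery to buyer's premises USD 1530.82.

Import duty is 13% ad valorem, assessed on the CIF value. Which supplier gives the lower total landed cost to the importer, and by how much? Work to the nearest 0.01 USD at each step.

Supplier A (FOB):
CIF value = FOB price + freight + insurance = 30590.96 + 4182.79 + 357.42 = 35131.17
Import duty = 35131.17 × 13% = 4567.05
Buyer bears (A): 4182.79 + 357.42 + 431.61 + 182.27 + 1530.82 = 6684.91
Landed cost (A) = invoice 30590.96 + 6684.91 + duty 4567.05 = 41842.92
Supplier B (CFR):
CIF value = CFR price + insurance = 36584.05 + 357.42 = 36941.47
Import duty = 36941.47 × 13% = 4802.39
Buyer bears (B): 357.42 + 431.61 + 182.27 + 1530.82 = 2502.12
Landed cost (B) = invoice 36584.05 + 2502.12 + duty 4802.39 = 43888.56
Difference = |41842.92 − 43888.56| = 2045.64

Supplier A is cheaper by USD 2045.64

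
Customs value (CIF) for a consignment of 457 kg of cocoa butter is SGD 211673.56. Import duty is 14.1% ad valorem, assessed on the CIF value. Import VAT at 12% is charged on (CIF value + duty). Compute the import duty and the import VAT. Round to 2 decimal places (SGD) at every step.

Import duty = 211673.56 × 14.1% = 29845.97
VAT base = CIF + duty = 211673.56 + 29845.97 = 241519.53
Import VAT = 241519.53 × 12% = 28982.34

Import duty: SGD 29845.97; import VAT: SGD 28982.34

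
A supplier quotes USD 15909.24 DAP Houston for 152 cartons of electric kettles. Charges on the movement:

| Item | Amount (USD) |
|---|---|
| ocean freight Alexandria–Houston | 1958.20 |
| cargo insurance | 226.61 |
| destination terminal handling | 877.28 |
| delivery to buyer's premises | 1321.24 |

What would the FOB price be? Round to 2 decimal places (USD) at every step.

From DAP to FOB, the seller no longer bears: freight, insurance, destination terminal, delivery.
FOB price = 15909.24 − 1958.20 − 226.61 − 877.28 − 1321.24 = 11525.91

FOB price: USD 11525.91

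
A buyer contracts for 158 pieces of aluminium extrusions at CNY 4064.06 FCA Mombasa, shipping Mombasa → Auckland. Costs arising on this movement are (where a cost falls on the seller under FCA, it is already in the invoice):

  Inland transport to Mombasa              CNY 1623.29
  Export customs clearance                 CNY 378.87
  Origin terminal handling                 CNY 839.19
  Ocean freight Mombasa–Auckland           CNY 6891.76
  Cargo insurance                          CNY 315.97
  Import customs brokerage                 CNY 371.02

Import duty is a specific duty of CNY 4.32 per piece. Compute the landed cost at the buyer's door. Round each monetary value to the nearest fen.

FCA: the seller delivers export-cleared goods to the carrier; the buyer bears costs from that point.
Already in the invoice (seller's account under FCA): inland to port, export clearance — exclude.
CIF value = FCA price + origin terminal + freight + insurance = 4064.06 + 839.19 + 6891.76 + 315.97 = 12110.98
Import duty = 158 × 4.32 = 682.56
Buyer bears: origin terminal 839.19 + freight 6891.76 + insurance 315.97 + brokerage 371.02 + duty 682.56 = 9100.50
Landed cost = invoice 4064.06 + 9100.50 = 13164.56

Total landed cost: CNY 13164.56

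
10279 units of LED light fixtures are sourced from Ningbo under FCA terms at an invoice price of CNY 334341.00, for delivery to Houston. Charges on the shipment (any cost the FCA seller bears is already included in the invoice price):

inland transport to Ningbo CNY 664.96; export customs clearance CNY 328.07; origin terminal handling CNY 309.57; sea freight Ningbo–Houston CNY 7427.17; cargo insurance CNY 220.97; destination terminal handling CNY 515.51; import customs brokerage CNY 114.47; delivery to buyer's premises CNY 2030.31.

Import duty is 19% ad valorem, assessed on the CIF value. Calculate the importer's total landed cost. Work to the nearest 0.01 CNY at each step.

Total landed cost: CNY 409995.75

FCA: the seller delivers export-cleared goods to the carrier; the buyer bears costs from that point.
Already in the invoice (seller's account under FCA): inland to port, export clearance — exclude.
CIF value = FCA price + origin terminal + freight + insurance = 334341.00 + 309.57 + 7427.17 + 220.97 = 342298.71
Import duty = 342298.71 × 19% = 65036.75
Buyer bears: origin terminal 309.57 + freight 7427.17 + insurance 220.97 + destination terminal 515.51 + brokerage 114.47 + delivery 2030.31 + duty 65036.75 = 75654.75
Landed cost = invoice 334341.00 + 75654.75 = 409995.75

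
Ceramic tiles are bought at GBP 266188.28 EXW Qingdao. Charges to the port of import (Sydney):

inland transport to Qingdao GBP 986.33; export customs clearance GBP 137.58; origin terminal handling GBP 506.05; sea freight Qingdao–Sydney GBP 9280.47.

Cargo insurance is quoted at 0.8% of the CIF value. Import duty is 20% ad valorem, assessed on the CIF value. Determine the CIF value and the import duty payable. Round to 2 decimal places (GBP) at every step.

Let C be the CIF value. C = EXW price + pre-shipment costs + freight + 0.8% × C
C − 0.8% × C = 266188.28 + 986.33 + 137.58 + 506.05 + 9280.47
0.992 × C = 277098.71
C = 277098.71 / 0.992 = 279333.38
Insurance premium = 0.8% × 279333.38 = 2234.67
Import duty = 279333.38 × 20% = 55866.68

CIF value: GBP 279333.38; import duty: GBP 55866.68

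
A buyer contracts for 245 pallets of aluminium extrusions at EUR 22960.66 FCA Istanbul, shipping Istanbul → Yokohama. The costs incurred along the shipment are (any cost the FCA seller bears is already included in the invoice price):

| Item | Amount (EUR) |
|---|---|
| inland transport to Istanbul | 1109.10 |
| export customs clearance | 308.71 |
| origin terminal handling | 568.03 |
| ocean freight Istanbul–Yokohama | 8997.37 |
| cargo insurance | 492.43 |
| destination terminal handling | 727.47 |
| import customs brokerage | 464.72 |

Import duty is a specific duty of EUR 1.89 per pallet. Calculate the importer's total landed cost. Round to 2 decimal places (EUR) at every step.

Total landed cost: EUR 34673.73

FCA: the seller delivers export-cleared goods to the carrier; the buyer bears costs from that point.
Already in the invoice (seller's account under FCA): inland to port, export clearance — exclude.
CIF value = FCA price + origin terminal + freight + insurance = 22960.66 + 568.03 + 8997.37 + 492.43 = 33018.49
Import duty = 245 × 1.89 = 463.05
Buyer bears: origin terminal 568.03 + freight 8997.37 + insurance 492.43 + destination terminal 727.47 + brokerage 464.72 + duty 463.05 = 11713.07
Landed cost = invoice 22960.66 + 11713.07 = 34673.73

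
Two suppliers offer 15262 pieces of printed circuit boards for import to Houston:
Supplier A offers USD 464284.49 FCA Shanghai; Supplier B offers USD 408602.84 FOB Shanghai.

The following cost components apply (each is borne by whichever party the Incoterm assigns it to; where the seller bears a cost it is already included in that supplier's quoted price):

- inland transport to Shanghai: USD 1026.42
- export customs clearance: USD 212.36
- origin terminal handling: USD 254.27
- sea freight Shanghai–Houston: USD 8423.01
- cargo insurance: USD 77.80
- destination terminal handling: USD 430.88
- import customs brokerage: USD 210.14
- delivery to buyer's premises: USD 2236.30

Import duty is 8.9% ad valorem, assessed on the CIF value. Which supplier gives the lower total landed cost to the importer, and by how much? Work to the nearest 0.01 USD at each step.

Supplier A (FCA):
CIF value = FCA price + origin terminal + freight + insurance = 464284.49 + 254.27 + 8423.01 + 77.80 = 473039.57
Import duty = 473039.57 × 8.9% = 42100.52
Buyer bears (A): 254.27 + 8423.01 + 77.80 + 430.88 + 210.14 + 2236.30 = 11632.40
Landed cost (A) = invoice 464284.49 + 11632.40 + duty 42100.52 = 518017.41
Supplier B (FOB):
CIF value = FOB price + freight + insurance = 408602.84 + 8423.01 + 77.80 = 417103.65
Import duty = 417103.65 × 8.9% = 37122.22
Buyer bears (B): 8423.01 + 77.80 + 430.88 + 210.14 + 2236.30 = 11378.13
Landed cost (B) = invoice 408602.84 + 11378.13 + duty 37122.22 = 457103.19
Difference = |518017.41 − 457103.19| = 60914.22

Supplier B is cheaper by USD 60914.22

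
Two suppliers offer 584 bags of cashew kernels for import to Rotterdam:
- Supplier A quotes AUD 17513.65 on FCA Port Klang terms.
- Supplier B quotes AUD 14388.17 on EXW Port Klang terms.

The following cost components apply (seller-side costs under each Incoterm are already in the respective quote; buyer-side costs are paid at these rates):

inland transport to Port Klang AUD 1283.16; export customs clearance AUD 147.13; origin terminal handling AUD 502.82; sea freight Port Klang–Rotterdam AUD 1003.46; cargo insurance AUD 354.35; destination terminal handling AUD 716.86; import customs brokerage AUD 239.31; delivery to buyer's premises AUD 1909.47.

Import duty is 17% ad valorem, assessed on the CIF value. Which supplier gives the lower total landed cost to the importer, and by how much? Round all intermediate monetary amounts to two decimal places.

Supplier B is cheaper by AUD 1983.37

Supplier A (FCA):
CIF value = FCA price + origin terminal + freight + insurance = 17513.65 + 502.82 + 1003.46 + 354.35 = 19374.28
Import duty = 19374.28 × 17% = 3293.63
Buyer bears (A): 502.82 + 1003.46 + 354.35 + 716.86 + 239.31 + 1909.47 = 4726.27
Landed cost (A) = invoice 17513.65 + 4726.27 + duty 3293.63 = 25533.55
Supplier B (EXW):
CIF value = EXW price + inland to port + export clearance + origin terminal + freight + insurance = 14388.17 + 1283.16 + 147.13 + 502.82 + 1003.46 + 354.35 = 17679.09
Import duty = 17679.09 × 17% = 3005.45
Buyer bears (B): 1283.16 + 147.13 + 502.82 + 1003.46 + 354.35 + 716.86 + 239.31 + 1909.47 = 6156.56
Landed cost (B) = invoice 14388.17 + 6156.56 + duty 3005.45 = 23550.18
Difference = |25533.55 − 23550.18| = 1983.37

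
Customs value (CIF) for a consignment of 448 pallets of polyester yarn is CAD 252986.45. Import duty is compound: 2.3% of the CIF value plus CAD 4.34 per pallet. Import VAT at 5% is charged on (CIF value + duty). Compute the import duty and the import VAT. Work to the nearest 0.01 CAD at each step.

Import duty: CAD 7763.01; import VAT: CAD 13037.47

Ad valorem component: 252986.45 × 2.3% = 5818.69
Specific component: 448 × 4.34 = 1944.32
Import duty = 5818.69 + 1944.32 = 7763.01
VAT base = CIF + duty = 252986.45 + 7763.01 = 260749.46
Import VAT = 260749.46 × 5% = 13037.47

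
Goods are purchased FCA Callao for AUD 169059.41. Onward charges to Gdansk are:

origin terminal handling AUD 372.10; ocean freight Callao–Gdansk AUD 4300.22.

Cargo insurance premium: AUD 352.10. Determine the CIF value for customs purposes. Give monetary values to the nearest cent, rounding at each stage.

CIF = FCA price + pre-shipment costs + freight + insurance
CIF = 169059.41 + 372.10 + 4300.22 + 352.10 = 174083.83

CIF value: AUD 174083.83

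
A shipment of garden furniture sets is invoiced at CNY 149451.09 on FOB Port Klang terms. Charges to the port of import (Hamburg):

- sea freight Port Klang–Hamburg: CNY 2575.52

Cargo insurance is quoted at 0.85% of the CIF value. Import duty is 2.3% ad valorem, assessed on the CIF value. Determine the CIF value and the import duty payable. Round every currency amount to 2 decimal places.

Let C be the CIF value. C = FOB price + freight + 0.85% × C
C − 0.85% × C = 149451.09 + 2575.52
0.9915 × C = 152026.61
C = 152026.61 / 0.9915 = 153329.91
Insurance premium = 0.85% × 153329.91 = 1303.30
Import duty = 153329.91 × 2.3% = 3526.59

CIF value: CNY 153329.91; import duty: CNY 3526.59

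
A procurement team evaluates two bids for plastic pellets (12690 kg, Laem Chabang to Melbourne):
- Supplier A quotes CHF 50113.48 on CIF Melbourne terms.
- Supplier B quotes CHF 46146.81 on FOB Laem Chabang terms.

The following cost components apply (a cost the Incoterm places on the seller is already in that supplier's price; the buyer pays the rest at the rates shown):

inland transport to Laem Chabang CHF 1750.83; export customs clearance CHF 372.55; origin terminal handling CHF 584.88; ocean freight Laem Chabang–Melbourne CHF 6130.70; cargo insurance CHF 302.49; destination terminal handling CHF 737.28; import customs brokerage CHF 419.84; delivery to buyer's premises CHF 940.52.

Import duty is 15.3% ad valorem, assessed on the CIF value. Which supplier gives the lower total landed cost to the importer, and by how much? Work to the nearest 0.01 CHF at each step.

Supplier A (CIF):
The CIF price already equals the CIF value: 50113.48
Import duty = 50113.48 × 15.3% = 7667.36
Buyer bears (A): 737.28 + 419.84 + 940.52 = 2097.64
Landed cost (A) = invoice 50113.48 + 2097.64 + duty 7667.36 = 59878.48
Supplier B (FOB):
CIF value = FOB price + freight + insurance = 46146.81 + 6130.70 + 302.49 = 52580.00
Import duty = 52580.00 × 15.3% = 8044.74
Buyer bears (B): 6130.70 + 302.49 + 737.28 + 419.84 + 940.52 = 8530.83
Landed cost (B) = invoice 46146.81 + 8530.83 + duty 8044.74 = 62722.38
Difference = |59878.48 − 62722.38| = 2843.90

Supplier A is cheaper by CHF 2843.90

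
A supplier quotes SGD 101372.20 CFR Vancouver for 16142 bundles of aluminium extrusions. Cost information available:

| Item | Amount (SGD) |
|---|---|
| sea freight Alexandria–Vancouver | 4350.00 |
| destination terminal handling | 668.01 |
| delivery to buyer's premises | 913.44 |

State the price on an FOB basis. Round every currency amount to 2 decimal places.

Not relevant to the conversion: delivery, destination terminal — on the buyer under both terms; not part of either seller's price.
From CFR to FOB, the seller no longer bears: freight.
FOB price = 101372.20 − 4350.00 = 97022.20

FOB price: SGD 97022.20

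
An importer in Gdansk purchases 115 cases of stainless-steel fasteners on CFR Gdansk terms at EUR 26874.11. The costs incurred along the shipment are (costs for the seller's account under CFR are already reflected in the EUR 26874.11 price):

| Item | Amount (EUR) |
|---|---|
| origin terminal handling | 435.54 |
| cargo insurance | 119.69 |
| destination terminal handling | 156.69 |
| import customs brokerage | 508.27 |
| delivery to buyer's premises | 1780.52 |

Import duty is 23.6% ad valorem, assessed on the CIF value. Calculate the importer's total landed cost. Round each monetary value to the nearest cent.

CFR: the seller pays costs through ocean freight to the destination port, but not insurance.
Already in the invoice (seller's account under CFR): origin terminal — exclude.
CIF value = CFR price + insurance = 26874.11 + 119.69 = 26993.80
Import duty = 26993.80 × 23.6% = 6370.54
Buyer bears: insurance 119.69 + destination terminal 156.69 + brokerage 508.27 + delivery 1780.52 + duty 6370.54 = 8935.71
Landed cost = invoice 26874.11 + 8935.71 = 35809.82

Total landed cost: EUR 35809.82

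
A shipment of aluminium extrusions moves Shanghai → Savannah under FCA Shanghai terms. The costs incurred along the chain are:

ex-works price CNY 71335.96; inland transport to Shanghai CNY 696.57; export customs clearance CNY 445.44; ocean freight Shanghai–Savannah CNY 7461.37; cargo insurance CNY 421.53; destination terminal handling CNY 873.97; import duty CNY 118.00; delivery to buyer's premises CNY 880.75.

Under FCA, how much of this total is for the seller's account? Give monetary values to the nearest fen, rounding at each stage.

FCA: the seller delivers export-cleared goods to the carrier; the buyer bears costs from that point.
Seller's account: goods 71335.96 + inland to port 696.57 + export clearance 445.44 = 72477.97
Buyer's account: freight 7461.37 + insurance 421.53 + destination terminal 873.97 + duty 118.00 + delivery 880.75 = 9755.62

Seller's account: CNY 72477.97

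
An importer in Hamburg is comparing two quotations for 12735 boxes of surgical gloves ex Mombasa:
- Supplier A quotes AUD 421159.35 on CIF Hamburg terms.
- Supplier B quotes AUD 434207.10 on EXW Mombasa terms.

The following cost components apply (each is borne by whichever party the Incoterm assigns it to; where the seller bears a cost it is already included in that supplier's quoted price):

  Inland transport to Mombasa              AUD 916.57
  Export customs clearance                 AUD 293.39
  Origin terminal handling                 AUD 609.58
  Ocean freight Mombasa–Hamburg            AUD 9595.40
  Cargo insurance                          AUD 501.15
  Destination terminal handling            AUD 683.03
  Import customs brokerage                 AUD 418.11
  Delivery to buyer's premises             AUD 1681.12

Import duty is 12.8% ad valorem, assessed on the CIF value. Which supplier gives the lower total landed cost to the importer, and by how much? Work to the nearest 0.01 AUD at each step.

Supplier A (CIF):
The CIF price already equals the CIF value: 421159.35
Import duty = 421159.35 × 12.8% = 53908.40
Buyer bears (A): 683.03 + 418.11 + 1681.12 = 2782.26
Landed cost (A) = invoice 421159.35 + 2782.26 + duty 53908.40 = 477850.01
Supplier B (EXW):
CIF value = EXW price + inland to port + export clearance + origin terminal + freight + insurance = 434207.10 + 916.57 + 293.39 + 609.58 + 9595.40 + 501.15 = 446123.19
Import duty = 446123.19 × 12.8% = 57103.77
Buyer bears (B): 916.57 + 293.39 + 609.58 + 9595.40 + 501.15 + 683.03 + 418.11 + 1681.12 = 14698.35
Landed cost (B) = invoice 434207.10 + 14698.35 + duty 57103.77 = 506009.22
Difference = |477850.01 − 506009.22| = 28159.21

Supplier A is cheaper by AUD 28159.21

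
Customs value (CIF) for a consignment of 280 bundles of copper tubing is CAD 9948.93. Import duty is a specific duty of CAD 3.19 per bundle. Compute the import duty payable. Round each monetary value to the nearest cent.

Import duty = 280 × 3.19 = 893.20

Import duty: CAD 893.20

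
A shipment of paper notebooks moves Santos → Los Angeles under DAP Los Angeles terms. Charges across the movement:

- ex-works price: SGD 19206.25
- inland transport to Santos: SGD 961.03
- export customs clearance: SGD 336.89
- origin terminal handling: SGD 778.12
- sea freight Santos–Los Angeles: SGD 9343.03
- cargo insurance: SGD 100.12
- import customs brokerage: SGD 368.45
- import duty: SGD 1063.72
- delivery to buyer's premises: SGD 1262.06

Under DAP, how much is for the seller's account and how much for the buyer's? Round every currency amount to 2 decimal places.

DAP: the seller bears all costs to the named destination except import duty and clearance.
Seller's account: goods 19206.25 + inland to port 961.03 + export clearance 336.89 + origin terminal 778.12 + freight 9343.03 + insurance 100.12 + delivery 1262.06 = 31987.50
Buyer's account: brokerage 368.45 + duty 1063.72 = 1432.17

Seller: SGD 31987.50; buyer: SGD 1432.17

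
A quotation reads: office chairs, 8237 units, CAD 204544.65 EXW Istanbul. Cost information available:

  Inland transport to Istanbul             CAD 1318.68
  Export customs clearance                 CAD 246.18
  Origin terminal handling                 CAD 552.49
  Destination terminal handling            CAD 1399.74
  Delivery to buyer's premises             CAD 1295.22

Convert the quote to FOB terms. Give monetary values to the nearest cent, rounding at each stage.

FOB price: CAD 206662.00

Not relevant to the conversion: destination terminal, delivery — on the buyer under both terms; not part of either seller's price.
From EXW to FOB, the seller additionally bears: inland to port, export clearance, origin terminal.
FOB price = 204544.65 + 1318.68 + 246.18 + 552.49 = 206662.00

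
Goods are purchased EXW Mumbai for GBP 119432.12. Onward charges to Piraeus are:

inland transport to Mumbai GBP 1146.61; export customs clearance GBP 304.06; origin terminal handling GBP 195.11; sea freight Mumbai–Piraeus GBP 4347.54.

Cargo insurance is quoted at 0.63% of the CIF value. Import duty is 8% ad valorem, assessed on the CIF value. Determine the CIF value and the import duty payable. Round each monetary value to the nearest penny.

CIF value: GBP 126220.63; import duty: GBP 10097.65

Let C be the CIF value. C = EXW price + pre-shipment costs + freight + 0.63% × C
C − 0.63% × C = 119432.12 + 1146.61 + 304.06 + 195.11 + 4347.54
0.9937 × C = 125425.44
C = 125425.44 / 0.9937 = 126220.63
Insurance premium = 0.63% × 126220.63 = 795.19
Import duty = 126220.63 × 8% = 10097.65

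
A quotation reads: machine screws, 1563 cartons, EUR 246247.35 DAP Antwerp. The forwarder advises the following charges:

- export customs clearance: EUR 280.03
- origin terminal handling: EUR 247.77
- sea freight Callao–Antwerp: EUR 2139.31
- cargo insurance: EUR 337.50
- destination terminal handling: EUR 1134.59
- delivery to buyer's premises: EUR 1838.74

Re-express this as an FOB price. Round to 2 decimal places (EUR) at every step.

FOB price: EUR 240797.21

Not relevant to the conversion: export clearance, origin terminal — on the seller under both DAP and FOB; already in the DAP price and stays in the FOB price.
From DAP to FOB, the seller no longer bears: freight, insurance, destination terminal, delivery.
FOB price = 246247.35 − 2139.31 − 337.50 − 1134.59 − 1838.74 = 240797.21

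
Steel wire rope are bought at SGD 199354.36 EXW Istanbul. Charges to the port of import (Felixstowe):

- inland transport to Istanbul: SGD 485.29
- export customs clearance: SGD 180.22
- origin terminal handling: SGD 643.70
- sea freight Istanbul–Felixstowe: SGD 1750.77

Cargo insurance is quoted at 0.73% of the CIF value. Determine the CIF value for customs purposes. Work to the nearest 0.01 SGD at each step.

CIF value: SGD 203902.83

Let C be the CIF value. C = EXW price + pre-shipment costs + freight + 0.73% × C
C − 0.73% × C = 199354.36 + 485.29 + 180.22 + 643.70 + 1750.77
0.9927 × C = 202414.34
C = 202414.34 / 0.9927 = 203902.83
Insurance premium = 0.73% × 203902.83 = 1488.49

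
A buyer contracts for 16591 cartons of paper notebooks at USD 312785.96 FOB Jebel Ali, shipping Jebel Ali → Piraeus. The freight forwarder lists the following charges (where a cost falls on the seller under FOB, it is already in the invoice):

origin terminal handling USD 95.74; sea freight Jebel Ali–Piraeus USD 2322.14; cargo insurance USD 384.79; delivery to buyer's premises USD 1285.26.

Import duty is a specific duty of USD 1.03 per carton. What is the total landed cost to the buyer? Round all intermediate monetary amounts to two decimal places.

Total landed cost: USD 333866.88

FOB: the seller bears costs until goods are on board at the origin port; the buyer bears freight, insurance and all costs thereafter.
Already in the invoice (seller's account under FOB): origin terminal — exclude.
CIF value = FOB price + freight + insurance = 312785.96 + 2322.14 + 384.79 = 315492.89
Import duty = 16591 × 1.03 = 17088.73
Buyer bears: freight 2322.14 + insurance 384.79 + delivery 1285.26 + duty 17088.73 = 21080.92
Landed cost = invoice 312785.96 + 21080.92 = 333866.88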